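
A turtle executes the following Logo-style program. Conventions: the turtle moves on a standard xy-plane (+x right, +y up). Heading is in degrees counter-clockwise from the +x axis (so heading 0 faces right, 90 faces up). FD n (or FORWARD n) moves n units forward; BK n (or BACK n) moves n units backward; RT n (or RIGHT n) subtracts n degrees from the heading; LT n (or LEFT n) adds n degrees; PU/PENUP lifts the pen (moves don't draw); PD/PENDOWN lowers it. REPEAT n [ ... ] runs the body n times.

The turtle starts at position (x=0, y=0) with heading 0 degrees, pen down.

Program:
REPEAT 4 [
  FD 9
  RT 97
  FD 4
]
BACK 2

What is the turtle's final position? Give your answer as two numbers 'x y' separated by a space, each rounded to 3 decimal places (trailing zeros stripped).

Answer: 1.227 1.439

Derivation:
Executing turtle program step by step:
Start: pos=(0,0), heading=0, pen down
REPEAT 4 [
  -- iteration 1/4 --
  FD 9: (0,0) -> (9,0) [heading=0, draw]
  RT 97: heading 0 -> 263
  FD 4: (9,0) -> (8.513,-3.97) [heading=263, draw]
  -- iteration 2/4 --
  FD 9: (8.513,-3.97) -> (7.416,-12.903) [heading=263, draw]
  RT 97: heading 263 -> 166
  FD 4: (7.416,-12.903) -> (3.535,-11.935) [heading=166, draw]
  -- iteration 3/4 --
  FD 9: (3.535,-11.935) -> (-5.198,-9.758) [heading=166, draw]
  RT 97: heading 166 -> 69
  FD 4: (-5.198,-9.758) -> (-3.765,-6.024) [heading=69, draw]
  -- iteration 4/4 --
  FD 9: (-3.765,-6.024) -> (-0.539,2.378) [heading=69, draw]
  RT 97: heading 69 -> 332
  FD 4: (-0.539,2.378) -> (2.992,0.501) [heading=332, draw]
]
BK 2: (2.992,0.501) -> (1.227,1.439) [heading=332, draw]
Final: pos=(1.227,1.439), heading=332, 9 segment(s) drawn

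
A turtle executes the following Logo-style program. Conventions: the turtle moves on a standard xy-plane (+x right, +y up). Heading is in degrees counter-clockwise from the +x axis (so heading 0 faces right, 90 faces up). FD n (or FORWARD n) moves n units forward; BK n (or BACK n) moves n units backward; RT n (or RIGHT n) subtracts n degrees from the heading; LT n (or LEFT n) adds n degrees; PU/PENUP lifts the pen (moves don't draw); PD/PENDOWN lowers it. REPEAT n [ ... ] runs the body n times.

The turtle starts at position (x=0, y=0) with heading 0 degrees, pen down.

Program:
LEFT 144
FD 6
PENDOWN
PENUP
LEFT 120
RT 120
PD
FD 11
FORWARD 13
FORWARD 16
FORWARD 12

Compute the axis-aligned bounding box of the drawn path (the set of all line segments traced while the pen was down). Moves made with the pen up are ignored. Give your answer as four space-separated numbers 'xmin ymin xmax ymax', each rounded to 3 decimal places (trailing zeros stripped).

Executing turtle program step by step:
Start: pos=(0,0), heading=0, pen down
LT 144: heading 0 -> 144
FD 6: (0,0) -> (-4.854,3.527) [heading=144, draw]
PD: pen down
PU: pen up
LT 120: heading 144 -> 264
RT 120: heading 264 -> 144
PD: pen down
FD 11: (-4.854,3.527) -> (-13.753,9.992) [heading=144, draw]
FD 13: (-13.753,9.992) -> (-24.271,17.634) [heading=144, draw]
FD 16: (-24.271,17.634) -> (-37.215,27.038) [heading=144, draw]
FD 12: (-37.215,27.038) -> (-46.923,34.092) [heading=144, draw]
Final: pos=(-46.923,34.092), heading=144, 5 segment(s) drawn

Segment endpoints: x in {-46.923, -37.215, -24.271, -13.753, -4.854, 0}, y in {0, 3.527, 9.992, 17.634, 27.038, 34.092}
xmin=-46.923, ymin=0, xmax=0, ymax=34.092

Answer: -46.923 0 0 34.092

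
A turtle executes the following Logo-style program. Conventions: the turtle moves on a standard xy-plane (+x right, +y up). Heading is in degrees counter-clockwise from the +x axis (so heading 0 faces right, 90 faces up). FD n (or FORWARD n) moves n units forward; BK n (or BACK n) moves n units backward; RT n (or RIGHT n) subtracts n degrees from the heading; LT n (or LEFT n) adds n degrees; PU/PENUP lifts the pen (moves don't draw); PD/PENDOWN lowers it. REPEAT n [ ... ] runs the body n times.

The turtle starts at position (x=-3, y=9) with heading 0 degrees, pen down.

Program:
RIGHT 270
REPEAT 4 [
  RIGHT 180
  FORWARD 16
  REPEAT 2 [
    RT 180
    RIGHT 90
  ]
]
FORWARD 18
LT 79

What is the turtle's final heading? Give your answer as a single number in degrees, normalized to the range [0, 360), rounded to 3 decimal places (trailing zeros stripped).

Executing turtle program step by step:
Start: pos=(-3,9), heading=0, pen down
RT 270: heading 0 -> 90
REPEAT 4 [
  -- iteration 1/4 --
  RT 180: heading 90 -> 270
  FD 16: (-3,9) -> (-3,-7) [heading=270, draw]
  REPEAT 2 [
    -- iteration 1/2 --
    RT 180: heading 270 -> 90
    RT 90: heading 90 -> 0
    -- iteration 2/2 --
    RT 180: heading 0 -> 180
    RT 90: heading 180 -> 90
  ]
  -- iteration 2/4 --
  RT 180: heading 90 -> 270
  FD 16: (-3,-7) -> (-3,-23) [heading=270, draw]
  REPEAT 2 [
    -- iteration 1/2 --
    RT 180: heading 270 -> 90
    RT 90: heading 90 -> 0
    -- iteration 2/2 --
    RT 180: heading 0 -> 180
    RT 90: heading 180 -> 90
  ]
  -- iteration 3/4 --
  RT 180: heading 90 -> 270
  FD 16: (-3,-23) -> (-3,-39) [heading=270, draw]
  REPEAT 2 [
    -- iteration 1/2 --
    RT 180: heading 270 -> 90
    RT 90: heading 90 -> 0
    -- iteration 2/2 --
    RT 180: heading 0 -> 180
    RT 90: heading 180 -> 90
  ]
  -- iteration 4/4 --
  RT 180: heading 90 -> 270
  FD 16: (-3,-39) -> (-3,-55) [heading=270, draw]
  REPEAT 2 [
    -- iteration 1/2 --
    RT 180: heading 270 -> 90
    RT 90: heading 90 -> 0
    -- iteration 2/2 --
    RT 180: heading 0 -> 180
    RT 90: heading 180 -> 90
  ]
]
FD 18: (-3,-55) -> (-3,-37) [heading=90, draw]
LT 79: heading 90 -> 169
Final: pos=(-3,-37), heading=169, 5 segment(s) drawn

Answer: 169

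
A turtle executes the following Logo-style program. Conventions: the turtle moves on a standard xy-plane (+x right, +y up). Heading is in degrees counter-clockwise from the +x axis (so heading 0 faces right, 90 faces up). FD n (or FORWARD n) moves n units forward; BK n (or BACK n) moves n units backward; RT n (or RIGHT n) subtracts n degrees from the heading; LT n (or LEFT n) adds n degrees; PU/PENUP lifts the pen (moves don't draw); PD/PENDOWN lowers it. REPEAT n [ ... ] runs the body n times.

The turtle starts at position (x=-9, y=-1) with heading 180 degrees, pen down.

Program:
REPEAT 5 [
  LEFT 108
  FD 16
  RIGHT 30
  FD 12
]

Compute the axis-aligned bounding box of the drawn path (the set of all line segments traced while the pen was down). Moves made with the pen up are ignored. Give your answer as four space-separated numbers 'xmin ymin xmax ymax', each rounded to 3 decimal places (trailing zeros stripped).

Executing turtle program step by step:
Start: pos=(-9,-1), heading=180, pen down
REPEAT 5 [
  -- iteration 1/5 --
  LT 108: heading 180 -> 288
  FD 16: (-9,-1) -> (-4.056,-16.217) [heading=288, draw]
  RT 30: heading 288 -> 258
  FD 12: (-4.056,-16.217) -> (-6.551,-27.955) [heading=258, draw]
  -- iteration 2/5 --
  LT 108: heading 258 -> 6
  FD 16: (-6.551,-27.955) -> (9.362,-26.282) [heading=6, draw]
  RT 30: heading 6 -> 336
  FD 12: (9.362,-26.282) -> (20.324,-31.163) [heading=336, draw]
  -- iteration 3/5 --
  LT 108: heading 336 -> 84
  FD 16: (20.324,-31.163) -> (21.997,-15.251) [heading=84, draw]
  RT 30: heading 84 -> 54
  FD 12: (21.997,-15.251) -> (29.05,-5.543) [heading=54, draw]
  -- iteration 4/5 --
  LT 108: heading 54 -> 162
  FD 16: (29.05,-5.543) -> (13.833,-0.598) [heading=162, draw]
  RT 30: heading 162 -> 132
  FD 12: (13.833,-0.598) -> (5.804,8.32) [heading=132, draw]
  -- iteration 5/5 --
  LT 108: heading 132 -> 240
  FD 16: (5.804,8.32) -> (-2.196,-5.537) [heading=240, draw]
  RT 30: heading 240 -> 210
  FD 12: (-2.196,-5.537) -> (-12.589,-11.537) [heading=210, draw]
]
Final: pos=(-12.589,-11.537), heading=210, 10 segment(s) drawn

Segment endpoints: x in {-12.589, -9, -6.551, -4.056, -2.196, 5.804, 9.362, 13.833, 20.324, 21.997, 29.05}, y in {-31.163, -27.955, -26.282, -16.217, -15.251, -11.537, -5.543, -5.537, -1, -0.598, 8.32}
xmin=-12.589, ymin=-31.163, xmax=29.05, ymax=8.32

Answer: -12.589 -31.163 29.05 8.32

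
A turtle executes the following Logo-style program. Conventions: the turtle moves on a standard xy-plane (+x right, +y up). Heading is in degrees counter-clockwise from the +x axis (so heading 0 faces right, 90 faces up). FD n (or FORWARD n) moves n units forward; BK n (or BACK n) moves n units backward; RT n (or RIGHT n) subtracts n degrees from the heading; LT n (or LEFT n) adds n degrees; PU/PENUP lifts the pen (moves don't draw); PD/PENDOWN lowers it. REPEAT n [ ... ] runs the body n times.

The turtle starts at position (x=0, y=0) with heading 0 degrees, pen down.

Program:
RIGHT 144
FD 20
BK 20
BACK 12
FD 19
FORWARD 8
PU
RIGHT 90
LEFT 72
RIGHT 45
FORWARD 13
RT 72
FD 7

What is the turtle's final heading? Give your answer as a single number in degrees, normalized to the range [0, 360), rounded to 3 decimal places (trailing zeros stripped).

Executing turtle program step by step:
Start: pos=(0,0), heading=0, pen down
RT 144: heading 0 -> 216
FD 20: (0,0) -> (-16.18,-11.756) [heading=216, draw]
BK 20: (-16.18,-11.756) -> (0,0) [heading=216, draw]
BK 12: (0,0) -> (9.708,7.053) [heading=216, draw]
FD 19: (9.708,7.053) -> (-5.663,-4.114) [heading=216, draw]
FD 8: (-5.663,-4.114) -> (-12.135,-8.817) [heading=216, draw]
PU: pen up
RT 90: heading 216 -> 126
LT 72: heading 126 -> 198
RT 45: heading 198 -> 153
FD 13: (-12.135,-8.817) -> (-23.718,-2.915) [heading=153, move]
RT 72: heading 153 -> 81
FD 7: (-23.718,-2.915) -> (-22.623,3.999) [heading=81, move]
Final: pos=(-22.623,3.999), heading=81, 5 segment(s) drawn

Answer: 81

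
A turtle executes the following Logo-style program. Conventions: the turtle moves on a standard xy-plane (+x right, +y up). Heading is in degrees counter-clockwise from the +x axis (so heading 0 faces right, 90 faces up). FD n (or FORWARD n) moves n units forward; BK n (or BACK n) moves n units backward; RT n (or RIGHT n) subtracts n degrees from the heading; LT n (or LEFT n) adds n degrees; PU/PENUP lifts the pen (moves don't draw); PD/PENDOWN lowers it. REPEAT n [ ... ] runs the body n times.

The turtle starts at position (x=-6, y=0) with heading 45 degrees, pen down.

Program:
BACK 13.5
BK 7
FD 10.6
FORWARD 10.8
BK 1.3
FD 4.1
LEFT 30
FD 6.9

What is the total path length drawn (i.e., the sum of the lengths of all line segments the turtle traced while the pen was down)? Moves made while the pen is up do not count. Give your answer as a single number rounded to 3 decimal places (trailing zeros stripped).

Executing turtle program step by step:
Start: pos=(-6,0), heading=45, pen down
BK 13.5: (-6,0) -> (-15.546,-9.546) [heading=45, draw]
BK 7: (-15.546,-9.546) -> (-20.496,-14.496) [heading=45, draw]
FD 10.6: (-20.496,-14.496) -> (-13,-7) [heading=45, draw]
FD 10.8: (-13,-7) -> (-5.364,0.636) [heading=45, draw]
BK 1.3: (-5.364,0.636) -> (-6.283,-0.283) [heading=45, draw]
FD 4.1: (-6.283,-0.283) -> (-3.384,2.616) [heading=45, draw]
LT 30: heading 45 -> 75
FD 6.9: (-3.384,2.616) -> (-1.598,9.281) [heading=75, draw]
Final: pos=(-1.598,9.281), heading=75, 7 segment(s) drawn

Segment lengths:
  seg 1: (-6,0) -> (-15.546,-9.546), length = 13.5
  seg 2: (-15.546,-9.546) -> (-20.496,-14.496), length = 7
  seg 3: (-20.496,-14.496) -> (-13,-7), length = 10.6
  seg 4: (-13,-7) -> (-5.364,0.636), length = 10.8
  seg 5: (-5.364,0.636) -> (-6.283,-0.283), length = 1.3
  seg 6: (-6.283,-0.283) -> (-3.384,2.616), length = 4.1
  seg 7: (-3.384,2.616) -> (-1.598,9.281), length = 6.9
Total = 54.2

Answer: 54.2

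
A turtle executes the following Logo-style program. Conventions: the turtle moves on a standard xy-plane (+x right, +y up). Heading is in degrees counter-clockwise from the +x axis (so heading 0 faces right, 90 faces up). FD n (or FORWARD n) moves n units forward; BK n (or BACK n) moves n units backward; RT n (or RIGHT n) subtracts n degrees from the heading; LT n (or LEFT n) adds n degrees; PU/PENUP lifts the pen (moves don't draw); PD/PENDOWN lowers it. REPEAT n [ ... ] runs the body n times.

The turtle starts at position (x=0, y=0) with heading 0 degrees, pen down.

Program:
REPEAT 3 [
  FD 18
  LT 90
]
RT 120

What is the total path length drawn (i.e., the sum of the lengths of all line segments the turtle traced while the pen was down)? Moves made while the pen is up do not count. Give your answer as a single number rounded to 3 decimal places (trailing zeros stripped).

Answer: 54

Derivation:
Executing turtle program step by step:
Start: pos=(0,0), heading=0, pen down
REPEAT 3 [
  -- iteration 1/3 --
  FD 18: (0,0) -> (18,0) [heading=0, draw]
  LT 90: heading 0 -> 90
  -- iteration 2/3 --
  FD 18: (18,0) -> (18,18) [heading=90, draw]
  LT 90: heading 90 -> 180
  -- iteration 3/3 --
  FD 18: (18,18) -> (0,18) [heading=180, draw]
  LT 90: heading 180 -> 270
]
RT 120: heading 270 -> 150
Final: pos=(0,18), heading=150, 3 segment(s) drawn

Segment lengths:
  seg 1: (0,0) -> (18,0), length = 18
  seg 2: (18,0) -> (18,18), length = 18
  seg 3: (18,18) -> (0,18), length = 18
Total = 54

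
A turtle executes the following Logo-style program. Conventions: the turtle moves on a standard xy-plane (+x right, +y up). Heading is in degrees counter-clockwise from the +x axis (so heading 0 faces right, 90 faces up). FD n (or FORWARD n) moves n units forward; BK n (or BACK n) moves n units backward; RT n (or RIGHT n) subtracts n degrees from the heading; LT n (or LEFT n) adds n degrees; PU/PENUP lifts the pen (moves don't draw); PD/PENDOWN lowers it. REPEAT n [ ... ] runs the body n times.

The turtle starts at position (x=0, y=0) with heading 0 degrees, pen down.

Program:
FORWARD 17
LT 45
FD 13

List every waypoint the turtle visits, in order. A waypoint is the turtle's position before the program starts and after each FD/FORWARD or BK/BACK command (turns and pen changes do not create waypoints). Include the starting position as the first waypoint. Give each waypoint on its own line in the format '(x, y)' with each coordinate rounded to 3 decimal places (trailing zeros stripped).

Answer: (0, 0)
(17, 0)
(26.192, 9.192)

Derivation:
Executing turtle program step by step:
Start: pos=(0,0), heading=0, pen down
FD 17: (0,0) -> (17,0) [heading=0, draw]
LT 45: heading 0 -> 45
FD 13: (17,0) -> (26.192,9.192) [heading=45, draw]
Final: pos=(26.192,9.192), heading=45, 2 segment(s) drawn
Waypoints (3 total):
(0, 0)
(17, 0)
(26.192, 9.192)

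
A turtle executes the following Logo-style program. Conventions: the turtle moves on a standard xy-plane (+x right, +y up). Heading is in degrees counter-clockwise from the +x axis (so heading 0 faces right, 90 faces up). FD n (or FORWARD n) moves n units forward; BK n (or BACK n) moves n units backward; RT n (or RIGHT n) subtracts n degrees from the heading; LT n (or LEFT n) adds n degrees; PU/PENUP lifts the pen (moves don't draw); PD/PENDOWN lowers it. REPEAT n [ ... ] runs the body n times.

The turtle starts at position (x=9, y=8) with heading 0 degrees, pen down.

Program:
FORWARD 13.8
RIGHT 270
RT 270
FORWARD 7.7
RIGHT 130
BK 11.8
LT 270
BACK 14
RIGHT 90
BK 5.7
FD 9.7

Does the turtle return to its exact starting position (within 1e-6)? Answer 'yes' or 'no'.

Executing turtle program step by step:
Start: pos=(9,8), heading=0, pen down
FD 13.8: (9,8) -> (22.8,8) [heading=0, draw]
RT 270: heading 0 -> 90
RT 270: heading 90 -> 180
FD 7.7: (22.8,8) -> (15.1,8) [heading=180, draw]
RT 130: heading 180 -> 50
BK 11.8: (15.1,8) -> (7.515,-1.039) [heading=50, draw]
LT 270: heading 50 -> 320
BK 14: (7.515,-1.039) -> (-3.21,7.96) [heading=320, draw]
RT 90: heading 320 -> 230
BK 5.7: (-3.21,7.96) -> (0.454,12.326) [heading=230, draw]
FD 9.7: (0.454,12.326) -> (-5.781,4.896) [heading=230, draw]
Final: pos=(-5.781,4.896), heading=230, 6 segment(s) drawn

Start position: (9, 8)
Final position: (-5.781, 4.896)
Distance = 15.103; >= 1e-6 -> NOT closed

Answer: no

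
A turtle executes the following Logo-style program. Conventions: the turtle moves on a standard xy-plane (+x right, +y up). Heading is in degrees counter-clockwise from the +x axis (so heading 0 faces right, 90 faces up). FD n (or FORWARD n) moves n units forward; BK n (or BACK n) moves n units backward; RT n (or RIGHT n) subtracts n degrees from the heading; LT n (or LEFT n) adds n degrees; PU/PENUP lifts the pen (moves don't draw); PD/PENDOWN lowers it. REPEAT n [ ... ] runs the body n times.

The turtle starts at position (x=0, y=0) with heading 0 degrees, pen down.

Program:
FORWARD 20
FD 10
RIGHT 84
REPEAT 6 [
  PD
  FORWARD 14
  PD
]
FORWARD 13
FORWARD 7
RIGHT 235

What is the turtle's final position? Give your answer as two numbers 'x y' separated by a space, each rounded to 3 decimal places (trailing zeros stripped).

Answer: 40.871 -103.43

Derivation:
Executing turtle program step by step:
Start: pos=(0,0), heading=0, pen down
FD 20: (0,0) -> (20,0) [heading=0, draw]
FD 10: (20,0) -> (30,0) [heading=0, draw]
RT 84: heading 0 -> 276
REPEAT 6 [
  -- iteration 1/6 --
  PD: pen down
  FD 14: (30,0) -> (31.463,-13.923) [heading=276, draw]
  PD: pen down
  -- iteration 2/6 --
  PD: pen down
  FD 14: (31.463,-13.923) -> (32.927,-27.847) [heading=276, draw]
  PD: pen down
  -- iteration 3/6 --
  PD: pen down
  FD 14: (32.927,-27.847) -> (34.39,-41.77) [heading=276, draw]
  PD: pen down
  -- iteration 4/6 --
  PD: pen down
  FD 14: (34.39,-41.77) -> (35.854,-55.693) [heading=276, draw]
  PD: pen down
  -- iteration 5/6 --
  PD: pen down
  FD 14: (35.854,-55.693) -> (37.317,-69.617) [heading=276, draw]
  PD: pen down
  -- iteration 6/6 --
  PD: pen down
  FD 14: (37.317,-69.617) -> (38.78,-83.54) [heading=276, draw]
  PD: pen down
]
FD 13: (38.78,-83.54) -> (40.139,-96.469) [heading=276, draw]
FD 7: (40.139,-96.469) -> (40.871,-103.43) [heading=276, draw]
RT 235: heading 276 -> 41
Final: pos=(40.871,-103.43), heading=41, 10 segment(s) drawn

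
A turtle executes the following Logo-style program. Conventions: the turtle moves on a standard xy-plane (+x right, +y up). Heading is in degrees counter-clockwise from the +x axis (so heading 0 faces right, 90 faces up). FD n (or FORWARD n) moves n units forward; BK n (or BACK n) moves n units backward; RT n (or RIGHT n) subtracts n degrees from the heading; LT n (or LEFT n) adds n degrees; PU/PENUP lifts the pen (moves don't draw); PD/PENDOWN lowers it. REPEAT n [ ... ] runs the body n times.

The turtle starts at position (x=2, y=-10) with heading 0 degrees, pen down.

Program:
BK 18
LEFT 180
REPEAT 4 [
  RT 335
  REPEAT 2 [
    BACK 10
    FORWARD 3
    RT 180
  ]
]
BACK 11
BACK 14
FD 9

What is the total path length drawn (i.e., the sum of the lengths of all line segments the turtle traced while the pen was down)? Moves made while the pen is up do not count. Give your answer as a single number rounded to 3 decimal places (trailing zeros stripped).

Answer: 156

Derivation:
Executing turtle program step by step:
Start: pos=(2,-10), heading=0, pen down
BK 18: (2,-10) -> (-16,-10) [heading=0, draw]
LT 180: heading 0 -> 180
REPEAT 4 [
  -- iteration 1/4 --
  RT 335: heading 180 -> 205
  REPEAT 2 [
    -- iteration 1/2 --
    BK 10: (-16,-10) -> (-6.937,-5.774) [heading=205, draw]
    FD 3: (-6.937,-5.774) -> (-9.656,-7.042) [heading=205, draw]
    RT 180: heading 205 -> 25
    -- iteration 2/2 --
    BK 10: (-9.656,-7.042) -> (-18.719,-11.268) [heading=25, draw]
    FD 3: (-18.719,-11.268) -> (-16,-10) [heading=25, draw]
    RT 180: heading 25 -> 205
  ]
  -- iteration 2/4 --
  RT 335: heading 205 -> 230
  REPEAT 2 [
    -- iteration 1/2 --
    BK 10: (-16,-10) -> (-9.572,-2.34) [heading=230, draw]
    FD 3: (-9.572,-2.34) -> (-11.5,-4.638) [heading=230, draw]
    RT 180: heading 230 -> 50
    -- iteration 2/2 --
    BK 10: (-11.5,-4.638) -> (-17.928,-12.298) [heading=50, draw]
    FD 3: (-17.928,-12.298) -> (-16,-10) [heading=50, draw]
    RT 180: heading 50 -> 230
  ]
  -- iteration 3/4 --
  RT 335: heading 230 -> 255
  REPEAT 2 [
    -- iteration 1/2 --
    BK 10: (-16,-10) -> (-13.412,-0.341) [heading=255, draw]
    FD 3: (-13.412,-0.341) -> (-14.188,-3.239) [heading=255, draw]
    RT 180: heading 255 -> 75
    -- iteration 2/2 --
    BK 10: (-14.188,-3.239) -> (-16.776,-12.898) [heading=75, draw]
    FD 3: (-16.776,-12.898) -> (-16,-10) [heading=75, draw]
    RT 180: heading 75 -> 255
  ]
  -- iteration 4/4 --
  RT 335: heading 255 -> 280
  REPEAT 2 [
    -- iteration 1/2 --
    BK 10: (-16,-10) -> (-17.736,-0.152) [heading=280, draw]
    FD 3: (-17.736,-0.152) -> (-17.216,-3.106) [heading=280, draw]
    RT 180: heading 280 -> 100
    -- iteration 2/2 --
    BK 10: (-17.216,-3.106) -> (-15.479,-12.954) [heading=100, draw]
    FD 3: (-15.479,-12.954) -> (-16,-10) [heading=100, draw]
    RT 180: heading 100 -> 280
  ]
]
BK 11: (-16,-10) -> (-17.91,0.833) [heading=280, draw]
BK 14: (-17.91,0.833) -> (-20.341,14.62) [heading=280, draw]
FD 9: (-20.341,14.62) -> (-18.778,5.757) [heading=280, draw]
Final: pos=(-18.778,5.757), heading=280, 20 segment(s) drawn

Segment lengths:
  seg 1: (2,-10) -> (-16,-10), length = 18
  seg 2: (-16,-10) -> (-6.937,-5.774), length = 10
  seg 3: (-6.937,-5.774) -> (-9.656,-7.042), length = 3
  seg 4: (-9.656,-7.042) -> (-18.719,-11.268), length = 10
  seg 5: (-18.719,-11.268) -> (-16,-10), length = 3
  seg 6: (-16,-10) -> (-9.572,-2.34), length = 10
  seg 7: (-9.572,-2.34) -> (-11.5,-4.638), length = 3
  seg 8: (-11.5,-4.638) -> (-17.928,-12.298), length = 10
  seg 9: (-17.928,-12.298) -> (-16,-10), length = 3
  seg 10: (-16,-10) -> (-13.412,-0.341), length = 10
  seg 11: (-13.412,-0.341) -> (-14.188,-3.239), length = 3
  seg 12: (-14.188,-3.239) -> (-16.776,-12.898), length = 10
  seg 13: (-16.776,-12.898) -> (-16,-10), length = 3
  seg 14: (-16,-10) -> (-17.736,-0.152), length = 10
  seg 15: (-17.736,-0.152) -> (-17.216,-3.106), length = 3
  seg 16: (-17.216,-3.106) -> (-15.479,-12.954), length = 10
  seg 17: (-15.479,-12.954) -> (-16,-10), length = 3
  seg 18: (-16,-10) -> (-17.91,0.833), length = 11
  seg 19: (-17.91,0.833) -> (-20.341,14.62), length = 14
  seg 20: (-20.341,14.62) -> (-18.778,5.757), length = 9
Total = 156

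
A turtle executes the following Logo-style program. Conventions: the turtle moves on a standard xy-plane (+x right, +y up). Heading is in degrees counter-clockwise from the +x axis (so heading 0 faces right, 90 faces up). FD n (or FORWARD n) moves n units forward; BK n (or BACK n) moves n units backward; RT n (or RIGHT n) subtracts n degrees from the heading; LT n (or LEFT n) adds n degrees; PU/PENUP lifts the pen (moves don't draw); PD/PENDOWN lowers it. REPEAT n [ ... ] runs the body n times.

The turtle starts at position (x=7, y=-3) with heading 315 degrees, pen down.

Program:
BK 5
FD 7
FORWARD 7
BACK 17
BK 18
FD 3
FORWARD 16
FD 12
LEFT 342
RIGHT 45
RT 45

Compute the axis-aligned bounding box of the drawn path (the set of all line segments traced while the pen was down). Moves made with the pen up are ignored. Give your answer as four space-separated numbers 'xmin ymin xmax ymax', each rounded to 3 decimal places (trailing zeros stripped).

Answer: -11.385 -9.364 13.364 15.385

Derivation:
Executing turtle program step by step:
Start: pos=(7,-3), heading=315, pen down
BK 5: (7,-3) -> (3.464,0.536) [heading=315, draw]
FD 7: (3.464,0.536) -> (8.414,-4.414) [heading=315, draw]
FD 7: (8.414,-4.414) -> (13.364,-9.364) [heading=315, draw]
BK 17: (13.364,-9.364) -> (1.343,2.657) [heading=315, draw]
BK 18: (1.343,2.657) -> (-11.385,15.385) [heading=315, draw]
FD 3: (-11.385,15.385) -> (-9.263,13.263) [heading=315, draw]
FD 16: (-9.263,13.263) -> (2.05,1.95) [heading=315, draw]
FD 12: (2.05,1.95) -> (10.536,-6.536) [heading=315, draw]
LT 342: heading 315 -> 297
RT 45: heading 297 -> 252
RT 45: heading 252 -> 207
Final: pos=(10.536,-6.536), heading=207, 8 segment(s) drawn

Segment endpoints: x in {-11.385, -9.263, 1.343, 2.05, 3.464, 7, 8.414, 10.536, 13.364}, y in {-9.364, -6.536, -4.414, -3, 0.536, 1.95, 2.657, 13.263, 15.385}
xmin=-11.385, ymin=-9.364, xmax=13.364, ymax=15.385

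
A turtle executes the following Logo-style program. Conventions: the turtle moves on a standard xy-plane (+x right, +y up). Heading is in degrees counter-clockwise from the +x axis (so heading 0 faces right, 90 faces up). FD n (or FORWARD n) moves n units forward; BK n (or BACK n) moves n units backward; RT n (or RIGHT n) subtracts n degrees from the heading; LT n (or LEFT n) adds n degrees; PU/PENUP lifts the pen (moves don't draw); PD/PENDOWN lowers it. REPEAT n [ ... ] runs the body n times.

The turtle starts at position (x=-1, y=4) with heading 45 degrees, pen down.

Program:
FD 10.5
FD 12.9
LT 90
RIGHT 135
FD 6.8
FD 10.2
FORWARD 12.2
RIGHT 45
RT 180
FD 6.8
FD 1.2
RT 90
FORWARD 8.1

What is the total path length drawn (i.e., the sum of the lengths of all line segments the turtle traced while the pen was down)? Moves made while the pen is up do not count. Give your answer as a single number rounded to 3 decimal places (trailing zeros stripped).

Answer: 68.7

Derivation:
Executing turtle program step by step:
Start: pos=(-1,4), heading=45, pen down
FD 10.5: (-1,4) -> (6.425,11.425) [heading=45, draw]
FD 12.9: (6.425,11.425) -> (15.546,20.546) [heading=45, draw]
LT 90: heading 45 -> 135
RT 135: heading 135 -> 0
FD 6.8: (15.546,20.546) -> (22.346,20.546) [heading=0, draw]
FD 10.2: (22.346,20.546) -> (32.546,20.546) [heading=0, draw]
FD 12.2: (32.546,20.546) -> (44.746,20.546) [heading=0, draw]
RT 45: heading 0 -> 315
RT 180: heading 315 -> 135
FD 6.8: (44.746,20.546) -> (39.938,25.355) [heading=135, draw]
FD 1.2: (39.938,25.355) -> (39.089,26.203) [heading=135, draw]
RT 90: heading 135 -> 45
FD 8.1: (39.089,26.203) -> (44.817,31.931) [heading=45, draw]
Final: pos=(44.817,31.931), heading=45, 8 segment(s) drawn

Segment lengths:
  seg 1: (-1,4) -> (6.425,11.425), length = 10.5
  seg 2: (6.425,11.425) -> (15.546,20.546), length = 12.9
  seg 3: (15.546,20.546) -> (22.346,20.546), length = 6.8
  seg 4: (22.346,20.546) -> (32.546,20.546), length = 10.2
  seg 5: (32.546,20.546) -> (44.746,20.546), length = 12.2
  seg 6: (44.746,20.546) -> (39.938,25.355), length = 6.8
  seg 7: (39.938,25.355) -> (39.089,26.203), length = 1.2
  seg 8: (39.089,26.203) -> (44.817,31.931), length = 8.1
Total = 68.7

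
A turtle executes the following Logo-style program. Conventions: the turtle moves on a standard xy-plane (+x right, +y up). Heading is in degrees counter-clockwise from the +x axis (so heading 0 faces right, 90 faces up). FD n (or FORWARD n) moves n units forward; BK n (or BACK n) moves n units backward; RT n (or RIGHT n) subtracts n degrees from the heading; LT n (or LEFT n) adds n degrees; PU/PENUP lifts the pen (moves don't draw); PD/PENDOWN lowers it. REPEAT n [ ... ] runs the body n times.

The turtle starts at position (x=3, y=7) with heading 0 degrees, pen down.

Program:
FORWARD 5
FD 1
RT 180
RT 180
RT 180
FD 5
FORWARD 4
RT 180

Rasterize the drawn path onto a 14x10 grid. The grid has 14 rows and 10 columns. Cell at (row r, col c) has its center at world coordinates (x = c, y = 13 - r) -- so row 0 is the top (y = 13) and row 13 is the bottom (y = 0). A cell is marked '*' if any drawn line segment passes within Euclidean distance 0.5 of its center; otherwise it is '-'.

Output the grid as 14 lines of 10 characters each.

Segment 0: (3,7) -> (8,7)
Segment 1: (8,7) -> (9,7)
Segment 2: (9,7) -> (4,7)
Segment 3: (4,7) -> (0,7)

Answer: ----------
----------
----------
----------
----------
----------
**********
----------
----------
----------
----------
----------
----------
----------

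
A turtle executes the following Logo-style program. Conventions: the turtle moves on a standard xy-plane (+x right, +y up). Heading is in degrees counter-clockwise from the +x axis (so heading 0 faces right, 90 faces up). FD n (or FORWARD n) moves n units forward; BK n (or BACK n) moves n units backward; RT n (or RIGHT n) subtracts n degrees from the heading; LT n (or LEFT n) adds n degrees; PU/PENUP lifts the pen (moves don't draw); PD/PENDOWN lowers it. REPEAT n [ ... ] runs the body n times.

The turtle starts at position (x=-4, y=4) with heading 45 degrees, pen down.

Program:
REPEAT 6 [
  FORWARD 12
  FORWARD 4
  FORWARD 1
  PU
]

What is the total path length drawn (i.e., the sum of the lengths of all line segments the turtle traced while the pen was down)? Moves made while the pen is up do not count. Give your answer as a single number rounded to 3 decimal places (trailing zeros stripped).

Executing turtle program step by step:
Start: pos=(-4,4), heading=45, pen down
REPEAT 6 [
  -- iteration 1/6 --
  FD 12: (-4,4) -> (4.485,12.485) [heading=45, draw]
  FD 4: (4.485,12.485) -> (7.314,15.314) [heading=45, draw]
  FD 1: (7.314,15.314) -> (8.021,16.021) [heading=45, draw]
  PU: pen up
  -- iteration 2/6 --
  FD 12: (8.021,16.021) -> (16.506,24.506) [heading=45, move]
  FD 4: (16.506,24.506) -> (19.335,27.335) [heading=45, move]
  FD 1: (19.335,27.335) -> (20.042,28.042) [heading=45, move]
  PU: pen up
  -- iteration 3/6 --
  FD 12: (20.042,28.042) -> (28.527,36.527) [heading=45, move]
  FD 4: (28.527,36.527) -> (31.355,39.355) [heading=45, move]
  FD 1: (31.355,39.355) -> (32.062,40.062) [heading=45, move]
  PU: pen up
  -- iteration 4/6 --
  FD 12: (32.062,40.062) -> (40.548,48.548) [heading=45, move]
  FD 4: (40.548,48.548) -> (43.376,51.376) [heading=45, move]
  FD 1: (43.376,51.376) -> (44.083,52.083) [heading=45, move]
  PU: pen up
  -- iteration 5/6 --
  FD 12: (44.083,52.083) -> (52.569,60.569) [heading=45, move]
  FD 4: (52.569,60.569) -> (55.397,63.397) [heading=45, move]
  FD 1: (55.397,63.397) -> (56.104,64.104) [heading=45, move]
  PU: pen up
  -- iteration 6/6 --
  FD 12: (56.104,64.104) -> (64.589,72.589) [heading=45, move]
  FD 4: (64.589,72.589) -> (67.418,75.418) [heading=45, move]
  FD 1: (67.418,75.418) -> (68.125,76.125) [heading=45, move]
  PU: pen up
]
Final: pos=(68.125,76.125), heading=45, 3 segment(s) drawn

Segment lengths:
  seg 1: (-4,4) -> (4.485,12.485), length = 12
  seg 2: (4.485,12.485) -> (7.314,15.314), length = 4
  seg 3: (7.314,15.314) -> (8.021,16.021), length = 1
Total = 17

Answer: 17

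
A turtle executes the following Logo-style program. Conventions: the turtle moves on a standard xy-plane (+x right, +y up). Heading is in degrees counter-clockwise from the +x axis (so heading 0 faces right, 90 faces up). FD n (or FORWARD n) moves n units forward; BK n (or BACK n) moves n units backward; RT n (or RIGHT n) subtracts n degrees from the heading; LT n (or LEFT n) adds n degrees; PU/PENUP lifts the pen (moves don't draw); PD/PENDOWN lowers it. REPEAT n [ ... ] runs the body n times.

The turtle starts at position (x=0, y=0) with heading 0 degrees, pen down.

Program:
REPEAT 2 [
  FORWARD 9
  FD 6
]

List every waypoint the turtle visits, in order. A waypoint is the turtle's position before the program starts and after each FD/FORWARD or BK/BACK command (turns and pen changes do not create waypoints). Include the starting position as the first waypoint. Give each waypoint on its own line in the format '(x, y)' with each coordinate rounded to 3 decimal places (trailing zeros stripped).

Executing turtle program step by step:
Start: pos=(0,0), heading=0, pen down
REPEAT 2 [
  -- iteration 1/2 --
  FD 9: (0,0) -> (9,0) [heading=0, draw]
  FD 6: (9,0) -> (15,0) [heading=0, draw]
  -- iteration 2/2 --
  FD 9: (15,0) -> (24,0) [heading=0, draw]
  FD 6: (24,0) -> (30,0) [heading=0, draw]
]
Final: pos=(30,0), heading=0, 4 segment(s) drawn
Waypoints (5 total):
(0, 0)
(9, 0)
(15, 0)
(24, 0)
(30, 0)

Answer: (0, 0)
(9, 0)
(15, 0)
(24, 0)
(30, 0)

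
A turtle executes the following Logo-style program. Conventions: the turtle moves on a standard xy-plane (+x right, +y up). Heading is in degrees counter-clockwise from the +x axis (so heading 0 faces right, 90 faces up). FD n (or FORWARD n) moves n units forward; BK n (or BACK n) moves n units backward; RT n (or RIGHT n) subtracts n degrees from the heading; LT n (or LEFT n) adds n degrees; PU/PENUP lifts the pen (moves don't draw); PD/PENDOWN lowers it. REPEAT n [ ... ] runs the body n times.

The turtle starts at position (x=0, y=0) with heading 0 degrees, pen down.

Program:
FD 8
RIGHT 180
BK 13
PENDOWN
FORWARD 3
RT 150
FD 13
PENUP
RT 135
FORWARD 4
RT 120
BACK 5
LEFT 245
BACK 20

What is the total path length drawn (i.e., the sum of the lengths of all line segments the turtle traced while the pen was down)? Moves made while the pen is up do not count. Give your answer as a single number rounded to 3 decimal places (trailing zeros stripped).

Answer: 37

Derivation:
Executing turtle program step by step:
Start: pos=(0,0), heading=0, pen down
FD 8: (0,0) -> (8,0) [heading=0, draw]
RT 180: heading 0 -> 180
BK 13: (8,0) -> (21,0) [heading=180, draw]
PD: pen down
FD 3: (21,0) -> (18,0) [heading=180, draw]
RT 150: heading 180 -> 30
FD 13: (18,0) -> (29.258,6.5) [heading=30, draw]
PU: pen up
RT 135: heading 30 -> 255
FD 4: (29.258,6.5) -> (28.223,2.636) [heading=255, move]
RT 120: heading 255 -> 135
BK 5: (28.223,2.636) -> (31.759,-0.899) [heading=135, move]
LT 245: heading 135 -> 20
BK 20: (31.759,-0.899) -> (12.965,-7.74) [heading=20, move]
Final: pos=(12.965,-7.74), heading=20, 4 segment(s) drawn

Segment lengths:
  seg 1: (0,0) -> (8,0), length = 8
  seg 2: (8,0) -> (21,0), length = 13
  seg 3: (21,0) -> (18,0), length = 3
  seg 4: (18,0) -> (29.258,6.5), length = 13
Total = 37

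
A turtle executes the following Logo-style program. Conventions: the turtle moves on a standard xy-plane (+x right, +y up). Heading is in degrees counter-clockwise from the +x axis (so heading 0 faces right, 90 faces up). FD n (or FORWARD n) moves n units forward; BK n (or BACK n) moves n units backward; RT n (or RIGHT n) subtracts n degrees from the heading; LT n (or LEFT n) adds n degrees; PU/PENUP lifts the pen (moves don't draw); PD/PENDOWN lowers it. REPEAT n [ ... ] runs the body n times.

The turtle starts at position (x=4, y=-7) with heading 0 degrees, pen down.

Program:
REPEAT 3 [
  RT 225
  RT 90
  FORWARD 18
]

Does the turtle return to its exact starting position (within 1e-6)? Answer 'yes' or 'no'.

Answer: no

Derivation:
Executing turtle program step by step:
Start: pos=(4,-7), heading=0, pen down
REPEAT 3 [
  -- iteration 1/3 --
  RT 225: heading 0 -> 135
  RT 90: heading 135 -> 45
  FD 18: (4,-7) -> (16.728,5.728) [heading=45, draw]
  -- iteration 2/3 --
  RT 225: heading 45 -> 180
  RT 90: heading 180 -> 90
  FD 18: (16.728,5.728) -> (16.728,23.728) [heading=90, draw]
  -- iteration 3/3 --
  RT 225: heading 90 -> 225
  RT 90: heading 225 -> 135
  FD 18: (16.728,23.728) -> (4,36.456) [heading=135, draw]
]
Final: pos=(4,36.456), heading=135, 3 segment(s) drawn

Start position: (4, -7)
Final position: (4, 36.456)
Distance = 43.456; >= 1e-6 -> NOT closed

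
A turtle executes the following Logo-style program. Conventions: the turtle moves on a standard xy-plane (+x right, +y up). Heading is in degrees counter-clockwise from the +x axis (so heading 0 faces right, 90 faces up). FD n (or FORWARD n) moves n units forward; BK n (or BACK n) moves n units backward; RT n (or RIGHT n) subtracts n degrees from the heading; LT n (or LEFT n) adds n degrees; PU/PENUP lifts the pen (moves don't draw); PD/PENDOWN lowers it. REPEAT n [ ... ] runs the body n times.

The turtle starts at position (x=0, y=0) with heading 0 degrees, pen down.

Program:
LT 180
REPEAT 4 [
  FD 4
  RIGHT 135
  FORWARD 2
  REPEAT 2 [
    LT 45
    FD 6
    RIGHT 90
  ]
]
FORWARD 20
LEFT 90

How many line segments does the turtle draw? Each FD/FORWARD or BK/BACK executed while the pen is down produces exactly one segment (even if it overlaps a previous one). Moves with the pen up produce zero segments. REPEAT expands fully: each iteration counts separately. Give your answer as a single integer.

Executing turtle program step by step:
Start: pos=(0,0), heading=0, pen down
LT 180: heading 0 -> 180
REPEAT 4 [
  -- iteration 1/4 --
  FD 4: (0,0) -> (-4,0) [heading=180, draw]
  RT 135: heading 180 -> 45
  FD 2: (-4,0) -> (-2.586,1.414) [heading=45, draw]
  REPEAT 2 [
    -- iteration 1/2 --
    LT 45: heading 45 -> 90
    FD 6: (-2.586,1.414) -> (-2.586,7.414) [heading=90, draw]
    RT 90: heading 90 -> 0
    -- iteration 2/2 --
    LT 45: heading 0 -> 45
    FD 6: (-2.586,7.414) -> (1.657,11.657) [heading=45, draw]
    RT 90: heading 45 -> 315
  ]
  -- iteration 2/4 --
  FD 4: (1.657,11.657) -> (4.485,8.828) [heading=315, draw]
  RT 135: heading 315 -> 180
  FD 2: (4.485,8.828) -> (2.485,8.828) [heading=180, draw]
  REPEAT 2 [
    -- iteration 1/2 --
    LT 45: heading 180 -> 225
    FD 6: (2.485,8.828) -> (-1.757,4.586) [heading=225, draw]
    RT 90: heading 225 -> 135
    -- iteration 2/2 --
    LT 45: heading 135 -> 180
    FD 6: (-1.757,4.586) -> (-7.757,4.586) [heading=180, draw]
    RT 90: heading 180 -> 90
  ]
  -- iteration 3/4 --
  FD 4: (-7.757,4.586) -> (-7.757,8.586) [heading=90, draw]
  RT 135: heading 90 -> 315
  FD 2: (-7.757,8.586) -> (-6.343,7.172) [heading=315, draw]
  REPEAT 2 [
    -- iteration 1/2 --
    LT 45: heading 315 -> 0
    FD 6: (-6.343,7.172) -> (-0.343,7.172) [heading=0, draw]
    RT 90: heading 0 -> 270
    -- iteration 2/2 --
    LT 45: heading 270 -> 315
    FD 6: (-0.343,7.172) -> (3.899,2.929) [heading=315, draw]
    RT 90: heading 315 -> 225
  ]
  -- iteration 4/4 --
  FD 4: (3.899,2.929) -> (1.071,0.101) [heading=225, draw]
  RT 135: heading 225 -> 90
  FD 2: (1.071,0.101) -> (1.071,2.101) [heading=90, draw]
  REPEAT 2 [
    -- iteration 1/2 --
    LT 45: heading 90 -> 135
    FD 6: (1.071,2.101) -> (-3.172,6.343) [heading=135, draw]
    RT 90: heading 135 -> 45
    -- iteration 2/2 --
    LT 45: heading 45 -> 90
    FD 6: (-3.172,6.343) -> (-3.172,12.343) [heading=90, draw]
    RT 90: heading 90 -> 0
  ]
]
FD 20: (-3.172,12.343) -> (16.828,12.343) [heading=0, draw]
LT 90: heading 0 -> 90
Final: pos=(16.828,12.343), heading=90, 17 segment(s) drawn
Segments drawn: 17

Answer: 17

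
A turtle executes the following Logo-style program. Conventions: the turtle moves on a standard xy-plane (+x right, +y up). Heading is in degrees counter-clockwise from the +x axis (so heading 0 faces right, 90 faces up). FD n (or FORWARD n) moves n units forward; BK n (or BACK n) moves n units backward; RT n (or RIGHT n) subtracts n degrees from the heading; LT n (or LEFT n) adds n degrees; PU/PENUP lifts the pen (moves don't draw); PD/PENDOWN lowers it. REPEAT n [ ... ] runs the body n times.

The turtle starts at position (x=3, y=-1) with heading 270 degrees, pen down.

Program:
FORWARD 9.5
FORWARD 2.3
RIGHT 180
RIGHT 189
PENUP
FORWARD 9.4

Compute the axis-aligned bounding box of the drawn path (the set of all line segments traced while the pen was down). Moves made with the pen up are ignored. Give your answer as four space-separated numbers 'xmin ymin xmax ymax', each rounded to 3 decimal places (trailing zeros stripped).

Executing turtle program step by step:
Start: pos=(3,-1), heading=270, pen down
FD 9.5: (3,-1) -> (3,-10.5) [heading=270, draw]
FD 2.3: (3,-10.5) -> (3,-12.8) [heading=270, draw]
RT 180: heading 270 -> 90
RT 189: heading 90 -> 261
PU: pen up
FD 9.4: (3,-12.8) -> (1.53,-22.084) [heading=261, move]
Final: pos=(1.53,-22.084), heading=261, 2 segment(s) drawn

Segment endpoints: x in {3, 3, 3}, y in {-12.8, -10.5, -1}
xmin=3, ymin=-12.8, xmax=3, ymax=-1

Answer: 3 -12.8 3 -1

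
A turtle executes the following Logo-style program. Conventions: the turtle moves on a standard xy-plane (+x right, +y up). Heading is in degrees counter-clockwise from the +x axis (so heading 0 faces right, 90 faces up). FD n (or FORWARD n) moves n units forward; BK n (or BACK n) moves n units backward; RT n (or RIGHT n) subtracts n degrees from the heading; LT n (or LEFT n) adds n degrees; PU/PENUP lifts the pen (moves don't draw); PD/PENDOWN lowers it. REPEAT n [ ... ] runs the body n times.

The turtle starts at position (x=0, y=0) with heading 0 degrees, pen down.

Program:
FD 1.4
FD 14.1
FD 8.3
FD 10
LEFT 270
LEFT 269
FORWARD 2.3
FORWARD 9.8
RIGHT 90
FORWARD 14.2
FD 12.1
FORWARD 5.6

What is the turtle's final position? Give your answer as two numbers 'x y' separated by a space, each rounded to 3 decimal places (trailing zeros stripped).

Executing turtle program step by step:
Start: pos=(0,0), heading=0, pen down
FD 1.4: (0,0) -> (1.4,0) [heading=0, draw]
FD 14.1: (1.4,0) -> (15.5,0) [heading=0, draw]
FD 8.3: (15.5,0) -> (23.8,0) [heading=0, draw]
FD 10: (23.8,0) -> (33.8,0) [heading=0, draw]
LT 270: heading 0 -> 270
LT 269: heading 270 -> 179
FD 2.3: (33.8,0) -> (31.5,0.04) [heading=179, draw]
FD 9.8: (31.5,0.04) -> (21.702,0.211) [heading=179, draw]
RT 90: heading 179 -> 89
FD 14.2: (21.702,0.211) -> (21.95,14.409) [heading=89, draw]
FD 12.1: (21.95,14.409) -> (22.161,26.507) [heading=89, draw]
FD 5.6: (22.161,26.507) -> (22.259,32.106) [heading=89, draw]
Final: pos=(22.259,32.106), heading=89, 9 segment(s) drawn

Answer: 22.259 32.106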